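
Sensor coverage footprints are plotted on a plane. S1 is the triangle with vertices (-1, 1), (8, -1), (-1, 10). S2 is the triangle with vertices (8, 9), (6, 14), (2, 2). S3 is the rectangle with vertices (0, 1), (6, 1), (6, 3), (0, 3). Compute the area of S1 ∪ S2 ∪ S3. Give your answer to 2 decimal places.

61.78

By inclusion–exclusion:
Individual areas: |S1| = 40.5, |S2| = 22, |S3| = 12.
|S1∩S2| = 1.7065.
|S1∩S3| = 11.0101.
|S2∩S3| = 0.2619.
|S1∩S2∩S3| = 0.2619.
|S1 ∪ S2 ∪ S3| = 74.5 − 12.9786 + 0.2619 = 61.78.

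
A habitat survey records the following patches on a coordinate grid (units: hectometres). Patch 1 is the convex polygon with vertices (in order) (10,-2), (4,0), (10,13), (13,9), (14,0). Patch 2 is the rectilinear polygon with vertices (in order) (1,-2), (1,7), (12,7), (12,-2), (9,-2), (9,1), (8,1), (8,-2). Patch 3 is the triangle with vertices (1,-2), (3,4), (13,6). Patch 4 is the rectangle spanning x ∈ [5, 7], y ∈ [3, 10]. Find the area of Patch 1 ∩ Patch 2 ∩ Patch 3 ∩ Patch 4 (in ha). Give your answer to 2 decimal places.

2.09

The intersection is the polygon with vertices (7,4.8), (7,3), (5.385,3), (6.136,4.627).
By the shoelace formula its area is 2.09.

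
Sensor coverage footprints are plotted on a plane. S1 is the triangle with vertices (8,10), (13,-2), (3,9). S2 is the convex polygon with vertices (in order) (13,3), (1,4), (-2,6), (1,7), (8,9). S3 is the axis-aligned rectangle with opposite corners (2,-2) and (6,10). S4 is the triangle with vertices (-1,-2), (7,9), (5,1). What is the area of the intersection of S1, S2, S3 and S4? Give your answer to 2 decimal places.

0.75

The intersection is the polygon with vertices (6,5.7), (5.222,6.556), (6,7.625).
By the shoelace formula its area is 0.75.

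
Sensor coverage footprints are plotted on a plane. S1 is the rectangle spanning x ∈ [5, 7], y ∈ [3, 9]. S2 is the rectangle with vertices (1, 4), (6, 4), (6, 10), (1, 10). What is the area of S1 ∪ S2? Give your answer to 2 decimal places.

37.00

By inclusion–exclusion:
Individual areas: |S1| = 12, |S2| = 30.
|S1∩S2|: x∈[5,6], y∈[4,9] → 1·5 = 5.
|S1 ∪ S2| = 42 − 5 = 37.00.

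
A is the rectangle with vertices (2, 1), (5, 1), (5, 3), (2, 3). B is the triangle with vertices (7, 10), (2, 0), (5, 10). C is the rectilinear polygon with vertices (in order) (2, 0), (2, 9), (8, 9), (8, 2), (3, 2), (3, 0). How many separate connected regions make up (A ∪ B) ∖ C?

(A ∪ B) ∖ C splits into 2 disjoint pieces (area 2, area 1.9).

2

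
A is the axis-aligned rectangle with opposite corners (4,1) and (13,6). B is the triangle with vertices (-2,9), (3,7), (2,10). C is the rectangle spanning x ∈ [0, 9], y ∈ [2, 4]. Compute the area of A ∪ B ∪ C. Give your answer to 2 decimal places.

By inclusion–exclusion:
Individual areas: |A| = 45, |B| = 6.5, |C| = 18.
|A∩B| = 0.
|A∩C|: x∈[4,9], y∈[2,4] → 5·2 = 10.
|B∩C| = 0.
|A∩B∩C| = 0.
|A ∪ B ∪ C| = 69.5 − 10 + 0 = 59.50.

59.50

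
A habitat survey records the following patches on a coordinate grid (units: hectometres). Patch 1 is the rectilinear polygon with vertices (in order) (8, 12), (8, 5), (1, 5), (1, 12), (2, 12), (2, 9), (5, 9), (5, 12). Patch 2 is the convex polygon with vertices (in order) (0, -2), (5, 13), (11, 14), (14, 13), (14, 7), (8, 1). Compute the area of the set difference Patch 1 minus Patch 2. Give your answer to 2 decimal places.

11.00

|Patch 1| = 40, |Patch 1∩Patch 2| = 29.
|Patch 1 ∖ Patch 2| = |Patch 1| − |Patch 1∩Patch 2| = 40 − 29 = 11.00.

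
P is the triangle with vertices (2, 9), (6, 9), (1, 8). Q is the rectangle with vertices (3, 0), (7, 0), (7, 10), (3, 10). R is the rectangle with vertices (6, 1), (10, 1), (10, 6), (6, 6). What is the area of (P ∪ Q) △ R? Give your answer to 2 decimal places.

51.10

|P ∪ Q| = 41.1.
|(P ∪ Q) ∩ R| = 5.
|(P ∪ Q) △ R| = 41.1 + 20 − 10 = 51.10.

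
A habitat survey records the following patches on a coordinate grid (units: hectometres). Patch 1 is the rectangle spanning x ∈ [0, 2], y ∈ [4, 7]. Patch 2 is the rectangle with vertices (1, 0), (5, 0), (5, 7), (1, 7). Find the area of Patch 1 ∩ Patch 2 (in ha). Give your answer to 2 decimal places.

3.00

|Patch 1∩Patch 2|: x∈[1,2], y∈[4,7] → 1·3 = 3.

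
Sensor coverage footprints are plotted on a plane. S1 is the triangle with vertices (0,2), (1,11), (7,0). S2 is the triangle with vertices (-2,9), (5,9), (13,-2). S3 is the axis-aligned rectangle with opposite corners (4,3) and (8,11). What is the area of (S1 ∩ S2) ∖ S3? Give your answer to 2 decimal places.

7.24

|S1 ∩ S2| = 7.6112.
|(S1 ∩ S2) ∩ S3| = 0.3682.
|(S1 ∩ S2) ∖ S3| = 7.6112 − 0.3682 = 7.24.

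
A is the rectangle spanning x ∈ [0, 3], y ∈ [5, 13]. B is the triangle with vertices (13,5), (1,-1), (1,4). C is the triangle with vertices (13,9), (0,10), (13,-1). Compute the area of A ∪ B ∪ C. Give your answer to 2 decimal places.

By inclusion–exclusion:
Individual areas: |A| = 24, |B| = 30, |C| = 65.
|A∩B| = 0.
|A∩C| = 3.4615.
|B∩C| = 5.9941.
|A∩B∩C| = 0.
|A ∪ B ∪ C| = 119 − 9.4556 + 0 = 109.54.

109.54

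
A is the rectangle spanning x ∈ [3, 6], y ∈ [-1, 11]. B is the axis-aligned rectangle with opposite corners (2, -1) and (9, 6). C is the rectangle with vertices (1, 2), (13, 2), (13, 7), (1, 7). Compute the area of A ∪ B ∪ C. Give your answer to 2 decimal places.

By inclusion–exclusion:
Individual areas: |A| = 36, |B| = 49, |C| = 60.
|A∩B|: x∈[3,6], y∈[-1,6] → 3·7 = 21.
|A∩C|: x∈[3,6], y∈[2,7] → 3·5 = 15.
|B∩C|: x∈[2,9], y∈[2,6] → 7·4 = 28.
|A∩B∩C| = 12.
|A ∪ B ∪ C| = 145 − 64 + 12 = 93.00.

93.00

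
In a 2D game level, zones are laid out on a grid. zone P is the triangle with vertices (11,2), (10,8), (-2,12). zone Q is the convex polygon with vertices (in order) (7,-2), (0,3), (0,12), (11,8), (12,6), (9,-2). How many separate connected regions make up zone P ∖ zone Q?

2

zone P ∖ zone Q splits into 2 disjoint pieces (area 0.1561, area 0.8718).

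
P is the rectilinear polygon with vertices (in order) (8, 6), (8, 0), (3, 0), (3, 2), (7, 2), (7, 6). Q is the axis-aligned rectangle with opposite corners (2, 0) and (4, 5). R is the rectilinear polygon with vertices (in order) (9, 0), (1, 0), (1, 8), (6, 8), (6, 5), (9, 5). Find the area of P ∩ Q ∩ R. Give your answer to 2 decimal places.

2.00

The intersection is the polygon with vertices (3,2), (4,2), (4,0), (3,0).
By the shoelace formula its area is 2.00.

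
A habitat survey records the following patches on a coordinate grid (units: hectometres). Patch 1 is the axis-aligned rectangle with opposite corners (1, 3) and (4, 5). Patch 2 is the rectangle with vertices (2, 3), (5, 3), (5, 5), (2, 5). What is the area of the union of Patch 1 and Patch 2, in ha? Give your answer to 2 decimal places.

By inclusion–exclusion:
Individual areas: |Patch 1| = 6, |Patch 2| = 6.
|Patch 1∩Patch 2|: x∈[2,4], y∈[3,5] → 2·2 = 4.
|Patch 1 ∪ Patch 2| = 12 − 4 = 8.00.

8.00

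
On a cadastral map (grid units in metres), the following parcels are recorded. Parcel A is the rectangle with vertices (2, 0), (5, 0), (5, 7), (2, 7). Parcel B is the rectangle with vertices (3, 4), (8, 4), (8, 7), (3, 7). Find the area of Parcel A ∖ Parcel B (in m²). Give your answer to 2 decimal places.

|Parcel A∩Parcel B|: x∈[3,5], y∈[4,7] → 2·3 = 6.
|Parcel A| = 21.
|Parcel A ∖ Parcel B| = |Parcel A| − |Parcel A∩Parcel B| = 21 − 6 = 15.00.

15.00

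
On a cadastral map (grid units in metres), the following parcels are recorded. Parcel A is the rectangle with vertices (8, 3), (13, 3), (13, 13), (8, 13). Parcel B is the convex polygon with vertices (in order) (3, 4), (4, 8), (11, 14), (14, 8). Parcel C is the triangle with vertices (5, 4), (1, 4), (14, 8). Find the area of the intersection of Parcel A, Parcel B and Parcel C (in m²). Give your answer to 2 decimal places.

0.98

The intersection is the polygon with vertices (8,5.818), (8,6.154), (13,7.692), (13,7.636).
By the shoelace formula its area is 0.98.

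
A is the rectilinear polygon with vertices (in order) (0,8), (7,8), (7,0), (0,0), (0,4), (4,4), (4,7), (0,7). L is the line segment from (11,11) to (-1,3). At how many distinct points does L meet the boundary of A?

The segment meets the boundary at (0,3.667), (0.5,4), (4,6.333), (6.5,8).

4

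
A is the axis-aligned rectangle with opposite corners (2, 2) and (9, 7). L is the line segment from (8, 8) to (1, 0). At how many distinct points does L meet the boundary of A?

2

The segment meets the boundary at (2.75,2), (7.125,7).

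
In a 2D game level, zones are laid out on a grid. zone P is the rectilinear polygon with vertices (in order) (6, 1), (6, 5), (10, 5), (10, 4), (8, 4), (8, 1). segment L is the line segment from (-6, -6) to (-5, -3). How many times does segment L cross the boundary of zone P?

0

The segment lies entirely outside zone P and never meets its boundary.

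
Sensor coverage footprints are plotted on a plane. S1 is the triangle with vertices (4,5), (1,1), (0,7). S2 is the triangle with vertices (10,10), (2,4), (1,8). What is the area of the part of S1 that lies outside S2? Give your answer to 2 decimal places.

8.83

|S1| = 11, |S1∩S2| = 2.1714.
|S1 ∖ S2| = |S1| − |S1∩S2| = 11 − 2.1714 = 8.83.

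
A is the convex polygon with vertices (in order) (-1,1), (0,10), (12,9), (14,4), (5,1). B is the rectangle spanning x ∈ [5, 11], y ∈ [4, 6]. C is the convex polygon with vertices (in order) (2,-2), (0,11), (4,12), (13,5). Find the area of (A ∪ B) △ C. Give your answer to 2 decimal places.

|A ∪ B| = 104.
|(A ∪ B) ∩ C| = 77.6989.
|(A ∪ B) △ C| = 104 + 97 − 155.3979 = 45.60.

45.60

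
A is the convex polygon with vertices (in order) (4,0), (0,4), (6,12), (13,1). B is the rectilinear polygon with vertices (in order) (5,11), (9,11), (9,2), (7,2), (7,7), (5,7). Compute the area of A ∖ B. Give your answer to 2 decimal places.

|A| = 81, |A∩B| = 21.5687.
|A ∖ B| = |A| − |A∩B| = 81 − 21.5687 = 59.43.

59.43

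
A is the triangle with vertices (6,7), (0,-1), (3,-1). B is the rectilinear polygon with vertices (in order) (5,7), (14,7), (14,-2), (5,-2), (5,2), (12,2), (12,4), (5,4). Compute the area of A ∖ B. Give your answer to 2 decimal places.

11.33

|A| = 12, |A∩B| = 0.6667.
|A ∖ B| = |A| − |A∩B| = 12 − 0.6667 = 11.33.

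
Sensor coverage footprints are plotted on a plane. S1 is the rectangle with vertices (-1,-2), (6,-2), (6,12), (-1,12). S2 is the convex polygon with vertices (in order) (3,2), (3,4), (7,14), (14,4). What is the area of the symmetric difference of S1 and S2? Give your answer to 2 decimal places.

131.14

|S1| = 98, |S2| = 66, |S1∩S2| = 16.4318.
|S1 △ S2| = |S1| + |S2| − 2·|S1∩S2| = 98 + 66 − 32.8636 = 131.14.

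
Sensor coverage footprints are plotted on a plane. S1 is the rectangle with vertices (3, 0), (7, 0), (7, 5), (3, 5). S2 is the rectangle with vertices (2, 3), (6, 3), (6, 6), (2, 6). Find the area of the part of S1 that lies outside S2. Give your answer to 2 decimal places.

14.00

|S1∩S2|: x∈[3,6], y∈[3,5] → 3·2 = 6.
|S1| = 20.
|S1 ∖ S2| = |S1| − |S1∩S2| = 20 − 6 = 14.00.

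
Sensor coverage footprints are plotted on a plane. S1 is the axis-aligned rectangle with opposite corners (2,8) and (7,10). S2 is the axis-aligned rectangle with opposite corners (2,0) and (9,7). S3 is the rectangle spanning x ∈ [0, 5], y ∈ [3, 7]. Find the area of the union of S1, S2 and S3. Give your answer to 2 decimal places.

67.00

By inclusion–exclusion:
Individual areas: |S1| = 10, |S2| = 49, |S3| = 20.
|S1∩S2| = 0 (no overlap).
|S1∩S3| = 0 (no overlap).
|S2∩S3|: x∈[2,5], y∈[3,7] → 3·4 = 12.
|S1∩S2∩S3| = 0.
|S1 ∪ S2 ∪ S3| = 79 − 12 + 0 = 67.00.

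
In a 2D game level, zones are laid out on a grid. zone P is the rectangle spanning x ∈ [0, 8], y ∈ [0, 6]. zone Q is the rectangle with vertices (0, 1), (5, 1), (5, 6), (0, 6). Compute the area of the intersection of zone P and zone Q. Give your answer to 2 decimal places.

25.00

|zone P∩zone Q|: x∈[0,5], y∈[1,6] → 5·5 = 25.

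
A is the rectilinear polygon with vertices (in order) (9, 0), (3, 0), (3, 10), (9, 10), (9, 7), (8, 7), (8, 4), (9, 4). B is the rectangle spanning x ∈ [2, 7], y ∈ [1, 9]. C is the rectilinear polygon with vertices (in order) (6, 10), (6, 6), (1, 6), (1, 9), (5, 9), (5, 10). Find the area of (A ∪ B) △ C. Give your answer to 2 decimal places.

|A ∪ B| = 65.
|(A ∪ B) ∩ C| = 13.
|(A ∪ B) △ C| = 65 + 16 − 26 = 55.00.

55.00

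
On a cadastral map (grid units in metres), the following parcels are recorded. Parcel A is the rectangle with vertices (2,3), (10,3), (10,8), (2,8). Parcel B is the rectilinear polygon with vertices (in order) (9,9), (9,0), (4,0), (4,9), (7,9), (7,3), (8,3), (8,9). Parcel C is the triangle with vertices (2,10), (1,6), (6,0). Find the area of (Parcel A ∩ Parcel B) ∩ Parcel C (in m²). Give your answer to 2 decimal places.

The region (Parcel A ∩ Parcel B) ∩ Parcel C is the polygon with vertices (4,3), (4,5), (4.8,3).
By the shoelace formula its area is 0.80.

0.80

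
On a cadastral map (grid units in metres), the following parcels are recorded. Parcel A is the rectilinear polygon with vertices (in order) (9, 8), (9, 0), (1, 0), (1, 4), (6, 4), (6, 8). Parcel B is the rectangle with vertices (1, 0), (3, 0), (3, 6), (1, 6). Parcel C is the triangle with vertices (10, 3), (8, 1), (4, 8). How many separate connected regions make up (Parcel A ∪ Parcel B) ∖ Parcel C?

(Parcel A ∪ Parcel B) ∖ Parcel C splits into 2 disjoint pieces (area 31, area 8.75).

2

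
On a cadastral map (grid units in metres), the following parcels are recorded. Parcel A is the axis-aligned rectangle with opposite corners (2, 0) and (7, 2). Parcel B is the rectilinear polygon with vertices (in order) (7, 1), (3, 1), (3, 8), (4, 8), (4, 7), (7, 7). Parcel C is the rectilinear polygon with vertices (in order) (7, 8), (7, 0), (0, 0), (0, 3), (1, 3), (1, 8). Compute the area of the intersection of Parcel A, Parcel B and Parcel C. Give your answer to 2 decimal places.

The intersection is the polygon with vertices (3,1), (3,2), (7,2), (7,1).
By the shoelace formula its area is 4.00.

4.00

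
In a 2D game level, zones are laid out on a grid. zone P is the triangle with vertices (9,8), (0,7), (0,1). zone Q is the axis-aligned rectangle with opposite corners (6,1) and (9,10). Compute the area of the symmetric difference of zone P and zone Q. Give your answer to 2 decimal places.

48.00

|zone P| = 27, |zone Q| = 27, |zone P∩zone Q| = 3.
|zone P △ zone Q| = |zone P| + |zone Q| − 2·|zone P∩zone Q| = 27 + 27 − 6 = 48.00.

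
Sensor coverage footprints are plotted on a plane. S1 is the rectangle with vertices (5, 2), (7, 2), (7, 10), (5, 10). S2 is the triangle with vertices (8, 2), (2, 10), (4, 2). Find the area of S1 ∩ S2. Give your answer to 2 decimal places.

5.33

The intersection is the polygon with vertices (7,2), (5,2), (5,6), (7,3.333).
By the shoelace formula its area is 5.33.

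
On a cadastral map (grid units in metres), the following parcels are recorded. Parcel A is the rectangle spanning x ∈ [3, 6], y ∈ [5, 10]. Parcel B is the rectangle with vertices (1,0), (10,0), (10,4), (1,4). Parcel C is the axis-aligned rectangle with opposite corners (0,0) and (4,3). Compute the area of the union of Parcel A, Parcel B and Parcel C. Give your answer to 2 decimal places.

54.00

By inclusion–exclusion:
Individual areas: |Parcel A| = 15, |Parcel B| = 36, |Parcel C| = 12.
|Parcel A∩Parcel B| = 0 (no overlap).
|Parcel A∩Parcel C| = 0 (no overlap).
|Parcel B∩Parcel C|: x∈[1,4], y∈[0,3] → 3·3 = 9.
|Parcel A∩Parcel B∩Parcel C| = 0.
|Parcel A ∪ Parcel B ∪ Parcel C| = 63 − 9 + 0 = 54.00.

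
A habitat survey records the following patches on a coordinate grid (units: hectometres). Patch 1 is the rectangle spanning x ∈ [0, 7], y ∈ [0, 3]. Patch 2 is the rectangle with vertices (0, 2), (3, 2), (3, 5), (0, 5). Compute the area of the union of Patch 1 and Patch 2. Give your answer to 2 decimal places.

By inclusion–exclusion:
Individual areas: |Patch 1| = 21, |Patch 2| = 9.
|Patch 1∩Patch 2|: x∈[0,3], y∈[2,3] → 3·1 = 3.
|Patch 1 ∪ Patch 2| = 30 − 3 = 27.00.

27.00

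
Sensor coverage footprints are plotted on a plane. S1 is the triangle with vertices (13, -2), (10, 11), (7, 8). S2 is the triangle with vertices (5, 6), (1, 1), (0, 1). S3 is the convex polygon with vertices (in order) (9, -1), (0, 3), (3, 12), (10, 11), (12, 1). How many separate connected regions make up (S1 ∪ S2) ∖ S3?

2

(S1 ∪ S2) ∖ S3 splits into 2 disjoint pieces (area 3.0476, area 1.1072).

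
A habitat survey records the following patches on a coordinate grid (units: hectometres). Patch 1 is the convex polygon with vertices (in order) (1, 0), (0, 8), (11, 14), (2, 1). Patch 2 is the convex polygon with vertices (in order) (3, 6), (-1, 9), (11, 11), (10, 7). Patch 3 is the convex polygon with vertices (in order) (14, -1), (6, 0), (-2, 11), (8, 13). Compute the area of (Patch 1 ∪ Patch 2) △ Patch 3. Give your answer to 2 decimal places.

|Patch 1 ∪ Patch 2| = 63.8433.
|(Patch 1 ∪ Patch 2) ∩ Patch 3| = 45.1611.
|(Patch 1 ∪ Patch 2) △ Patch 3| = 63.8433 + 116 − 90.3222 = 89.52.

89.52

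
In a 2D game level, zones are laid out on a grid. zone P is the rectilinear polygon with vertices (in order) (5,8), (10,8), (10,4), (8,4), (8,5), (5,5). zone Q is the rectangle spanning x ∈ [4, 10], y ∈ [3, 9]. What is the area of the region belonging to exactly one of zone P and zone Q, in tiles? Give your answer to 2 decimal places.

|zone P| = 17, |zone Q| = 36, |zone P∩zone Q| = 17.
|zone P △ zone Q| = |zone P| + |zone Q| − 2·|zone P∩zone Q| = 17 + 36 − 34 = 19.00.

19.00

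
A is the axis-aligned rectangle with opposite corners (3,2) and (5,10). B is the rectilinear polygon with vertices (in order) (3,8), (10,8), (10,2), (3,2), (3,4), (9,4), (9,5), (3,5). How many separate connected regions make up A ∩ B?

2

A ∩ B splits into 2 disjoint pieces (area 4, area 6).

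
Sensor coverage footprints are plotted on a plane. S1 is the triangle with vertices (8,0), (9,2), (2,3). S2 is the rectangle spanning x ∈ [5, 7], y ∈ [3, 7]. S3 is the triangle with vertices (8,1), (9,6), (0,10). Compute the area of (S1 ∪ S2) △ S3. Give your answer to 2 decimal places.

|S1 ∪ S2| = 15.5.
|(S1 ∪ S2) ∩ S3| = 7.9378.
|(S1 ∪ S2) △ S3| = 15.5 + 24.5 − 15.8755 = 24.12.

24.12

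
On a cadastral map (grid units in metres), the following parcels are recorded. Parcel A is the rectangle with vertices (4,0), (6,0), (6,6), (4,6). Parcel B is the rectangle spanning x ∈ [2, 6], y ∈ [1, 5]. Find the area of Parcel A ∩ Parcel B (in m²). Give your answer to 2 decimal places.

8.00

|Parcel A∩Parcel B|: x∈[4,6], y∈[1,5] → 2·4 = 8.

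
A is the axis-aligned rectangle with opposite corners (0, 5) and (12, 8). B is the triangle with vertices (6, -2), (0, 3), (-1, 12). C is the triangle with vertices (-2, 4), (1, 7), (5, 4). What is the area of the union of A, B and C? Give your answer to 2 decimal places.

58.44

By inclusion–exclusion:
Individual areas: |A| = 36, |B| = 24.5, |C| = 10.5.
|A∩B| = 5.25.
|A∩C| = 4.1667.
|B∩C| = 6.4944.
|A∩B∩C| = 3.35.
|A ∪ B ∪ C| = 71 − 15.9111 + 3.35 = 58.44.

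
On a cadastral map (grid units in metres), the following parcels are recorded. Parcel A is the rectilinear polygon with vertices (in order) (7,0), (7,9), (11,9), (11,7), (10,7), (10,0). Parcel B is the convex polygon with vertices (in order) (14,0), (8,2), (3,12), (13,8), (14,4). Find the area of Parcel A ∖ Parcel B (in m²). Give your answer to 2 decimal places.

|Parcel A| = 29, |Parcel A∩Parcel B| = 22.6167.
|Parcel A ∖ Parcel B| = |Parcel A| − |Parcel A∩Parcel B| = 29 − 22.6167 = 6.38.

6.38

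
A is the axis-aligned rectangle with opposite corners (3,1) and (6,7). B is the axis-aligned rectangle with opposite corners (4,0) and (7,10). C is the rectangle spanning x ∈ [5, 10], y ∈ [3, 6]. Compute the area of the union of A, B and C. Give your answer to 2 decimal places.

45.00

By inclusion–exclusion:
Individual areas: |A| = 18, |B| = 30, |C| = 15.
|A∩B|: x∈[4,6], y∈[1,7] → 2·6 = 12.
|A∩C|: x∈[5,6], y∈[3,6] → 1·3 = 3.
|B∩C|: x∈[5,7], y∈[3,6] → 2·3 = 6.
|A∩B∩C| = 3.
|A ∪ B ∪ C| = 63 − 21 + 3 = 45.00.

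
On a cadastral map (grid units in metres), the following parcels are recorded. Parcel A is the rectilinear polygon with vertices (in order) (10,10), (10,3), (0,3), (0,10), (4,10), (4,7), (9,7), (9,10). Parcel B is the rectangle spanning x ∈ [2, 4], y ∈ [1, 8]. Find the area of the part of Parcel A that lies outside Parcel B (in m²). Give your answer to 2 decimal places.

45.00

|Parcel A| = 55, |Parcel A∩Parcel B| = 10.
|Parcel A ∖ Parcel B| = |Parcel A| − |Parcel A∩Parcel B| = 55 − 10 = 45.00.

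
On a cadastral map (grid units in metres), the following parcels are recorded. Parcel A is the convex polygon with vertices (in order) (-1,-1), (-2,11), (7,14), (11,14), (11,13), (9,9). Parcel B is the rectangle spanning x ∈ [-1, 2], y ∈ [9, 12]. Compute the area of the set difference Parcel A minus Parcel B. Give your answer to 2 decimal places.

93.17

|Parcel A| = 101.5, |Parcel A∩Parcel B| = 8.3333.
|Parcel A ∖ Parcel B| = |Parcel A| − |Parcel A∩Parcel B| = 101.5 − 8.3333 = 93.17.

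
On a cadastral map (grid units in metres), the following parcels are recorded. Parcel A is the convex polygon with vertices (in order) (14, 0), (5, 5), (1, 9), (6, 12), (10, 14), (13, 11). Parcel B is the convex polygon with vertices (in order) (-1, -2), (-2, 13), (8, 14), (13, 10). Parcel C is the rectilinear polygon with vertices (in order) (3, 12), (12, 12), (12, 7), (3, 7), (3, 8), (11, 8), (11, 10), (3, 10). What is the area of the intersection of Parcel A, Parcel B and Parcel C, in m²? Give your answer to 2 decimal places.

22.77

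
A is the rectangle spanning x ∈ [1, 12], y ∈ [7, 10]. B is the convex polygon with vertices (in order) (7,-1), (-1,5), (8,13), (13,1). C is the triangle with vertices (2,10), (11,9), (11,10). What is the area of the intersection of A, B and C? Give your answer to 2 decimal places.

2.72

The intersection is the polygon with vertices (9.602,9.155), (4.333,9.741), (4.625,10), (9.25,10).
By the shoelace formula its area is 2.72.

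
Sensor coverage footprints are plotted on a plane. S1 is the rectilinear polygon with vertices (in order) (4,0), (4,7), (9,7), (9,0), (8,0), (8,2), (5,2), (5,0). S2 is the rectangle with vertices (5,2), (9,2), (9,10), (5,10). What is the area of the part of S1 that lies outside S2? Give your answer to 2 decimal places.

9.00

|S1| = 29, |S1∩S2| = 20.
|S1 ∖ S2| = |S1| − |S1∩S2| = 29 − 20 = 9.00.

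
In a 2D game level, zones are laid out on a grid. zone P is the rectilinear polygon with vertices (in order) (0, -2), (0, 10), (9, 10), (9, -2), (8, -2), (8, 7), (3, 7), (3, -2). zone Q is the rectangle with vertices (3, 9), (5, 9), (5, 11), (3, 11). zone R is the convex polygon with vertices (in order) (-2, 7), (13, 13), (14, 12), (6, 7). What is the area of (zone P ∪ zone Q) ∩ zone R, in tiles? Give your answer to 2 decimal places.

18.14

The region (zone P ∪ zone Q) ∩ zone R is the polygon with vertices (9,10), (9,8.875), (6,7), (3,7), (0,7), (0,7.8), (5.5,10).
By the shoelace formula its area is 18.14.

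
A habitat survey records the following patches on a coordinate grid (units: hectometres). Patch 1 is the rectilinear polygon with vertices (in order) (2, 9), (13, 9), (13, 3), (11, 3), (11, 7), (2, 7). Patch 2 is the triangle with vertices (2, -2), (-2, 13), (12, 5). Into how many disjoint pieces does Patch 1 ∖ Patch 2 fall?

1

Patch 1 ∖ Patch 2 is a single connected region.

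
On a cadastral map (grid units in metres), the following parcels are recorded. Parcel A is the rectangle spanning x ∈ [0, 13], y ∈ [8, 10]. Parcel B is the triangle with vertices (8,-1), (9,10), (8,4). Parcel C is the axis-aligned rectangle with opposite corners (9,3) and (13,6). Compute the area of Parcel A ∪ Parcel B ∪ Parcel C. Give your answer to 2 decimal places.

By inclusion–exclusion:
Individual areas: |Parcel A| = 26, |Parcel B| = 2.5, |Parcel C| = 12.
|Parcel A∩Parcel B| = 0.1515.
|Parcel A∩Parcel C| = 0 (no overlap).
|Parcel B∩Parcel C| = 0.
|Parcel A∩Parcel B∩Parcel C| = 0.
|Parcel A ∪ Parcel B ∪ Parcel C| = 40.5 − 0.1515 + 0 = 40.35.

40.35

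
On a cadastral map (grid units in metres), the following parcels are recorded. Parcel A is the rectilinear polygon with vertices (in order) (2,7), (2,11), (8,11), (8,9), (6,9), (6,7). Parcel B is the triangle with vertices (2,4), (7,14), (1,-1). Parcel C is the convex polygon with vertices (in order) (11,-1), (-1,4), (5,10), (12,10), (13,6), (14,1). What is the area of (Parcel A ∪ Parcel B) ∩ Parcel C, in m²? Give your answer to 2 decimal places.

|Parcel A ∪ Parcel B| = 25.5.
|(Parcel A ∪ Parcel B) ∩ Parcel C| = 13.18.

13.18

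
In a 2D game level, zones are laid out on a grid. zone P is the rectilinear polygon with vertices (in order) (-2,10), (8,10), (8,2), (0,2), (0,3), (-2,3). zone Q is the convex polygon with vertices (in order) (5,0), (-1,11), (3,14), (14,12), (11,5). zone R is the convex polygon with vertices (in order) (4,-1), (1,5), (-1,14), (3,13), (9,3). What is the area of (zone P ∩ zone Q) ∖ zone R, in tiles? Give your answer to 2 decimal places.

8.72

|zone P ∩ zone Q| = 50.0318.
|(zone P ∩ zone Q) ∩ zone R| = 41.316.
|(zone P ∩ zone Q) ∖ zone R| = 50.0318 − 41.316 = 8.72.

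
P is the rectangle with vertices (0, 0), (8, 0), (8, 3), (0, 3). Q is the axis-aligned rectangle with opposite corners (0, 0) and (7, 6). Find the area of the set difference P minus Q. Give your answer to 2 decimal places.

3.00

|P∩Q|: x∈[0,7], y∈[0,3] → 7·3 = 21.
|P| = 24.
|P ∖ Q| = |P| − |P∩Q| = 24 − 21 = 3.00.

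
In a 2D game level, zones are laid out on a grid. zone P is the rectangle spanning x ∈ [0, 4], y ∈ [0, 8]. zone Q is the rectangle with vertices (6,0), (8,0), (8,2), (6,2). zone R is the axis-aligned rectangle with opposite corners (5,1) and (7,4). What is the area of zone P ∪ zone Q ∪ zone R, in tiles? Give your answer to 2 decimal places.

By inclusion–exclusion:
Individual areas: |zone P| = 32, |zone Q| = 4, |zone R| = 6.
|zone P∩zone Q| = 0 (no overlap).
|zone P∩zone R| = 0 (no overlap).
|zone Q∩zone R|: x∈[6,7], y∈[1,2] → 1·1 = 1.
|zone P∩zone Q∩zone R| = 0.
|zone P ∪ zone Q ∪ zone R| = 42 − 1 + 0 = 41.00.

41.00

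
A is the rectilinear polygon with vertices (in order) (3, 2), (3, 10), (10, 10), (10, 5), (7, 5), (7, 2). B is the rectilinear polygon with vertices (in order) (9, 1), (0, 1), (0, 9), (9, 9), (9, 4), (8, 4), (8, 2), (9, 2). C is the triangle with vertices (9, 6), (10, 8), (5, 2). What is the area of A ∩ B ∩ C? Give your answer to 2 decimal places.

1.25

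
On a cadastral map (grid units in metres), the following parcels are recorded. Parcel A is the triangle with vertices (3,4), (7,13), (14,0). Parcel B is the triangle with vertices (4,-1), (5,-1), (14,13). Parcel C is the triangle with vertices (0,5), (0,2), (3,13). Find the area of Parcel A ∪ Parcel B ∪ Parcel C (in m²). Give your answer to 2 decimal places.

66.30

By inclusion–exclusion:
Individual areas: |Parcel A| = 57.5, |Parcel B| = 7, |Parcel C| = 4.5.
|Parcel A∩Parcel B| = 2.7009.
|Parcel A∩Parcel C| = 0.
|Parcel B∩Parcel C| = 0.
|Parcel A∩Parcel B∩Parcel C| = 0.
|Parcel A ∪ Parcel B ∪ Parcel C| = 69 − 2.7009 + 0 = 66.30.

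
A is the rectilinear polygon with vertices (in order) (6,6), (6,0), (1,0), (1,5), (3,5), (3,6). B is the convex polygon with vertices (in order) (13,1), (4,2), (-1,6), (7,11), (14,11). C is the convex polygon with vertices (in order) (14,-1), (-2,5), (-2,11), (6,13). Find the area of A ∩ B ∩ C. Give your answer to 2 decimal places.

The intersection is the polygon with vertices (1,4.4), (1,5), (3,5), (3,6), (6,6), (6,2), (2.235,3.412).
By the shoelace formula its area is 12.99.

12.99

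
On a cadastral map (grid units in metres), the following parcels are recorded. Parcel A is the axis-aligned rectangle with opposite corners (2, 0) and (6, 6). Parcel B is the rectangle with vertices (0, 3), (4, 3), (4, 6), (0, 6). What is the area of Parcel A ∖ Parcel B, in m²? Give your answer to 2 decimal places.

18.00

|Parcel A∩Parcel B|: x∈[2,4], y∈[3,6] → 2·3 = 6.
|Parcel A| = 24.
|Parcel A ∖ Parcel B| = |Parcel A| − |Parcel A∩Parcel B| = 24 − 6 = 18.00.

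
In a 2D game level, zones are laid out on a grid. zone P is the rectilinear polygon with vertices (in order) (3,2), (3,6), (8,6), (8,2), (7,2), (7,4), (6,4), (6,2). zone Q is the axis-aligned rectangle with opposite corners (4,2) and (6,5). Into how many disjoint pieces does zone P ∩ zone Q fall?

1

zone P ∩ zone Q is a single connected region.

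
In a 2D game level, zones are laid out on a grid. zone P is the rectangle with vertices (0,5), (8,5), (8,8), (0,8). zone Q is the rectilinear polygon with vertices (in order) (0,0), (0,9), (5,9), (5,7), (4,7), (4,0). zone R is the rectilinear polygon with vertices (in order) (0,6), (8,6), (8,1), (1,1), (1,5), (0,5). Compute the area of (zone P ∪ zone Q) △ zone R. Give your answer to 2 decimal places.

45.00

|zone P ∪ zone Q| = 49.
|(zone P ∪ zone Q) ∩ zone R| = 20.
|(zone P ∪ zone Q) △ zone R| = 49 + 36 − 40 = 45.00.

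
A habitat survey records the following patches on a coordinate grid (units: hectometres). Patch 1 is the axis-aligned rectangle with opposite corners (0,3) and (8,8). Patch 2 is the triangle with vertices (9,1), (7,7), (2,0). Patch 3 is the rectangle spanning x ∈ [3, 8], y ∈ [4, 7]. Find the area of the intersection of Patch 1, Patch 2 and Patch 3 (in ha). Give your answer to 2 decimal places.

The intersection is the polygon with vertices (7,7), (8,4), (4.857,4).
By the shoelace formula its area is 4.71.

4.71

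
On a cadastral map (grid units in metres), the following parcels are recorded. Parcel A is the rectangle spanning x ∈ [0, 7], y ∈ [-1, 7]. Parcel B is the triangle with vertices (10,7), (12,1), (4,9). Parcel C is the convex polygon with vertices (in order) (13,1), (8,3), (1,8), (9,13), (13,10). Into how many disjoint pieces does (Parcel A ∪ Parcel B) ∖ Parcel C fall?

2

(Parcel A ∪ Parcel B) ∖ Parcel C splits into 2 disjoint pieces (area 48.4429, area 0.1026).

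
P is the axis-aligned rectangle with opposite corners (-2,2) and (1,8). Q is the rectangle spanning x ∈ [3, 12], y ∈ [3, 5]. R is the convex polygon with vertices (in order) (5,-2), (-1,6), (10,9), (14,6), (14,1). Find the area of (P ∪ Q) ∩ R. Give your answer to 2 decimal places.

|P ∪ Q| = 36.
|(P ∪ Q) ∩ R| = 21.21.

21.21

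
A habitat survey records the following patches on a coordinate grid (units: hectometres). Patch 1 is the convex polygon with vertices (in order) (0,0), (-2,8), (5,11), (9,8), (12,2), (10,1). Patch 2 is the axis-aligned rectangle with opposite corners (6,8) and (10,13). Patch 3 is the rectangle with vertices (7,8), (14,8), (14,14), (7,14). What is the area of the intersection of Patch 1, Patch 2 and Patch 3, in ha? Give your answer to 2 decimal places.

The intersection is the polygon with vertices (7,8), (7,9.5), (9,8).
By the shoelace formula its area is 1.50.

1.50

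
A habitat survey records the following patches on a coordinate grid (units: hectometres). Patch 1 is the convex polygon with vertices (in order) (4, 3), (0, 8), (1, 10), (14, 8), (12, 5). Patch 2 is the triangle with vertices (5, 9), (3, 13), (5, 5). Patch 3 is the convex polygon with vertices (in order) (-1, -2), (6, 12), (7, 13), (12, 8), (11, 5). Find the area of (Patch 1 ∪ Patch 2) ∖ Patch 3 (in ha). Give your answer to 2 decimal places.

|Patch 1 ∪ Patch 2| = 60.5408.
|(Patch 1 ∪ Patch 2) ∩ Patch 3| = 40.9096.
|(Patch 1 ∪ Patch 2) ∖ Patch 3| = 60.5408 − 40.9096 = 19.63.

19.63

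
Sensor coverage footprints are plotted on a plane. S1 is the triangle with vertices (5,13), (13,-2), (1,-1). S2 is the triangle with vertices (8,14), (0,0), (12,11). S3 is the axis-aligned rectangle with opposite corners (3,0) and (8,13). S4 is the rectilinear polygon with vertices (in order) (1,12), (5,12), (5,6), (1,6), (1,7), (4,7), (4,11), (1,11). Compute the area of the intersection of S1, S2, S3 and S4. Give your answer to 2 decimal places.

The intersection is the polygon with vertices (5,8.75), (5,6), (3.429,6).
By the shoelace formula its area is 2.16.

2.16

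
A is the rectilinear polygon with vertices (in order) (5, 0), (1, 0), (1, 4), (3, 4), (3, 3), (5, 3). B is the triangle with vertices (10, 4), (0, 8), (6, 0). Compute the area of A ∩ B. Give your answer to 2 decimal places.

1.04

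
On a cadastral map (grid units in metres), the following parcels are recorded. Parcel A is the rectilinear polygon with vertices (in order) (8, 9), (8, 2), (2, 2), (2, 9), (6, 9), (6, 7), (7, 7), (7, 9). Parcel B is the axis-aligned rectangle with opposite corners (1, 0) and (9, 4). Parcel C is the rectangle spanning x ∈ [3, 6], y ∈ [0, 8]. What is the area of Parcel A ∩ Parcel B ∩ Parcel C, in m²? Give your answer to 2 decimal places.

The intersection is the polygon with vertices (3,2), (3,4), (6,4), (6,2).
By the shoelace formula its area is 6.00.

6.00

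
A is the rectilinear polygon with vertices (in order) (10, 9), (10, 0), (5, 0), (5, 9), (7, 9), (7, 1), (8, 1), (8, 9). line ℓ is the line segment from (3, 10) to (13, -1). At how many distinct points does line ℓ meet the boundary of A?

4

The segment meets the boundary at (10,2.3), (8,4.5), (7,5.6), (5,7.8).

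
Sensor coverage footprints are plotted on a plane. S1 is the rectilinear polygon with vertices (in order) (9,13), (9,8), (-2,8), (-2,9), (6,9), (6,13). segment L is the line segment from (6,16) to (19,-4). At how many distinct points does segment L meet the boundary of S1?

2

The segment meets the boundary at (9,11.385), (7.95,13).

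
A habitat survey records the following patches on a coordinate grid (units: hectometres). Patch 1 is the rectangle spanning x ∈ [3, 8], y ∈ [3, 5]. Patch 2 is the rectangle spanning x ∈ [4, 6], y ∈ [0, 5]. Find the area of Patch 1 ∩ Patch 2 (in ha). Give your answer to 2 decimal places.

|Patch 1∩Patch 2|: x∈[4,6], y∈[3,5] → 2·2 = 4.

4.00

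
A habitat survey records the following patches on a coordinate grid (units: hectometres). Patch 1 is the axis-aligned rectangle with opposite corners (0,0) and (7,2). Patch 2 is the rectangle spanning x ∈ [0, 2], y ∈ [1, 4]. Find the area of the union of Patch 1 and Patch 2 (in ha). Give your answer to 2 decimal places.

By inclusion–exclusion:
Individual areas: |Patch 1| = 14, |Patch 2| = 6.
|Patch 1∩Patch 2|: x∈[0,2], y∈[1,2] → 2·1 = 2.
|Patch 1 ∪ Patch 2| = 20 − 2 = 18.00.

18.00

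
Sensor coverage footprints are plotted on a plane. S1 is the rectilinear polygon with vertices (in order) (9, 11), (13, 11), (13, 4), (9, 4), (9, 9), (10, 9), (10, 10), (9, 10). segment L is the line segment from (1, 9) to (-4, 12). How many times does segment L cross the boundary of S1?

0

The segment lies entirely outside S1 and never meets its boundary.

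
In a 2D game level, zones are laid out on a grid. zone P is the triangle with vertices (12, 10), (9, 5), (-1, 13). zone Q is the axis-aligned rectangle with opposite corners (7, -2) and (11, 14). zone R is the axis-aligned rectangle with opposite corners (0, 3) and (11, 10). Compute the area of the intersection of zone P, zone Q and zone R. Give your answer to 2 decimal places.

15.07

The intersection is the polygon with vertices (7,6.6), (7,10), (11,10), (11,8.333), (9,5).
By the shoelace formula its area is 15.07.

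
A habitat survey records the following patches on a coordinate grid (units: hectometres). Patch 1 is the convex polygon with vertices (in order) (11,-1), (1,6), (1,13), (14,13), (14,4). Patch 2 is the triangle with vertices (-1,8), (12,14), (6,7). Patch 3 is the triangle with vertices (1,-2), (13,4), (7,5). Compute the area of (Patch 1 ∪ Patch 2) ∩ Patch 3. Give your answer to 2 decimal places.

The region (Patch 1 ∪ Patch 2) ∩ Patch 3 is the polygon with vertices (5.286,3), (7,5), (13,4), (7.667,1.333).
By the shoelace formula its area is 14.48.

14.48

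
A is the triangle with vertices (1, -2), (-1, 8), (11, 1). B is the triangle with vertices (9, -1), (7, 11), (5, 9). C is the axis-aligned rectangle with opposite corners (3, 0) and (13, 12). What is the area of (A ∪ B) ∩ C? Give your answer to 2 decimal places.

|A ∪ B| = 65.5041.
|(A ∪ B) ∩ C| = 37.39.

37.39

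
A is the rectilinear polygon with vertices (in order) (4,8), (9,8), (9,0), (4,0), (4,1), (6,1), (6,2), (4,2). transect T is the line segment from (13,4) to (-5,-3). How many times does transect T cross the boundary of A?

The segment meets the boundary at (4,0.5), (5.286,1), (6,1.278), (9,2.444).

4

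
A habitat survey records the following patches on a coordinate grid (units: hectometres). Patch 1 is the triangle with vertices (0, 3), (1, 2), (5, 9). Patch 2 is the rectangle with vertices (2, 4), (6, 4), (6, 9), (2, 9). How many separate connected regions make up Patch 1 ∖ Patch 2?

Patch 1 ∖ Patch 2 is a single connected region.

1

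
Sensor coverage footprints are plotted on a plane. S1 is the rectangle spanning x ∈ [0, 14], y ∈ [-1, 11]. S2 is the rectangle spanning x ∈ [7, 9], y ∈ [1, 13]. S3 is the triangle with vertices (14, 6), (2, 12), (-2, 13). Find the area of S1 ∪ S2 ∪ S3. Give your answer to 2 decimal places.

By inclusion–exclusion:
Individual areas: |S1| = 168, |S2| = 24, |S3| = 6.
|S1∩S2|: x∈[7,9], y∈[1,11] → 2·10 = 20.
|S1∩S3| = 3.5714.
|S2∩S3| = 0.75.
|S1∩S2∩S3| = 0.75.
|S1 ∪ S2 ∪ S3| = 198 − 24.3214 + 0.75 = 174.43.

174.43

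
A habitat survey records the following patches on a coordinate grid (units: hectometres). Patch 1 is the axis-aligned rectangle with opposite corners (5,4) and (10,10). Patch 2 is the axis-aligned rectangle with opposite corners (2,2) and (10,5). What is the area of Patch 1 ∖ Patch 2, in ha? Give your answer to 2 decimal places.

25.00

|Patch 1∩Patch 2|: x∈[5,10], y∈[4,5] → 5·1 = 5.
|Patch 1| = 30.
|Patch 1 ∖ Patch 2| = |Patch 1| − |Patch 1∩Patch 2| = 30 − 5 = 25.00.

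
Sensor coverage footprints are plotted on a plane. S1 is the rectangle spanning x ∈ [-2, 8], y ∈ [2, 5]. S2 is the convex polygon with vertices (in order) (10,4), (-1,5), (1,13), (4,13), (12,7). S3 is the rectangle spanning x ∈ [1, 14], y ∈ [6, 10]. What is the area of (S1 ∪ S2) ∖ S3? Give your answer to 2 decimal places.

65.15

|S1 ∪ S2| = 102.8182.
|(S1 ∪ S2) ∩ S3| = 37.6667.
|(S1 ∪ S2) ∖ S3| = 102.8182 − 37.6667 = 65.15.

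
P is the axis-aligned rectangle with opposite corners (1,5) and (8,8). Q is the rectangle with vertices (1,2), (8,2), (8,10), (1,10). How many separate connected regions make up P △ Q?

2

P △ Q splits into 2 disjoint pieces (area 14, area 21).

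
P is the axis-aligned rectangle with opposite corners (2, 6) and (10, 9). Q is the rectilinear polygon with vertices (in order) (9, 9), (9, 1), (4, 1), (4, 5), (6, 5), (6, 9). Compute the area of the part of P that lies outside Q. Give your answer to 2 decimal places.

|P| = 24, |P∩Q| = 9.
|P ∖ Q| = |P| − |P∩Q| = 24 − 9 = 15.00.

15.00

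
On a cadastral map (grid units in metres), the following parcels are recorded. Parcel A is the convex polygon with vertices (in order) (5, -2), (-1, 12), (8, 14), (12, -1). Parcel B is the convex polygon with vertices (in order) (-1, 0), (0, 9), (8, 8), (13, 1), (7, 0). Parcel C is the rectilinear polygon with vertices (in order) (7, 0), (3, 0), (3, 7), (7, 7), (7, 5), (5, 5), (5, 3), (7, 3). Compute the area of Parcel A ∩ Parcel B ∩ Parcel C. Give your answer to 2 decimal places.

22.48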